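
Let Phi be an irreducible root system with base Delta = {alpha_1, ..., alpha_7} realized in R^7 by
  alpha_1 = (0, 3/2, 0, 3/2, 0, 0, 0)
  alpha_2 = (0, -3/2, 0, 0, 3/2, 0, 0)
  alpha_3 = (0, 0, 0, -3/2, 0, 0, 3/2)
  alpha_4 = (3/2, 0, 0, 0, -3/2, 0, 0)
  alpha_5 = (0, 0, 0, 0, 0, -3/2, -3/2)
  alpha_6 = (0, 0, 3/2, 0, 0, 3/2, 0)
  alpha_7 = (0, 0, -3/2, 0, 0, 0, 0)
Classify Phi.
B_7 (so(15))

Compute the Cartan integers a_ij = 2(alpha_i, alpha_j)/(alpha_j, alpha_j); the resulting 7x7 Cartan matrix is
[[2, -1, -1, 0, 0, 0, 0], [-1, 2, 0, -1, 0, 0, 0], [-1, 0, 2, 0, -1, 0, 0], [0, -1, 0, 2, 0, 0, 0], [0, 0, -1, 0, 2, -1, 0], [0, 0, 0, 0, -1, 2, -2], [0, 0, 0, 0, 0, -1, 2]].
The roots have two lengths (squared-length ratio 2:1); the short ones are alpha_{7}. The associated Dynkin diagram is a chain of 7 nodes with a double edge at one end; the terminal node there is the unique short simple root (B_7), so the type is B_7 (the algebra so(15)).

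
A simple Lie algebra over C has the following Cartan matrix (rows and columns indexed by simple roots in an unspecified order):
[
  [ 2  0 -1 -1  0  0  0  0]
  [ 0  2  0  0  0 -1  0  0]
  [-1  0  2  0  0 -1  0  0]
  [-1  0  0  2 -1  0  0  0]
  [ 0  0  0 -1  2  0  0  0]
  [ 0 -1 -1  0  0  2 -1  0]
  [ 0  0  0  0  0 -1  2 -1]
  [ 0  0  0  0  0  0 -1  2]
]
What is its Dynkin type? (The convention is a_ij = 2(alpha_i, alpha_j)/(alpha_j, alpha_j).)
The matrix has rank 8 with 2's on the diagonal. Reading the off-diagonal entries as Dynkin edges (a single edge where a_ij = a_ji = -1; a double or triple edge where a_ij * a_ji = 2 or 3), the diagram is a chain of 7 nodes with one extra node attached to the third node from one end (E_8). One simple-root ordering that puts it in standard form is (alpha_8, alpha_2, alpha_7, alpha_6, alpha_3, alpha_1, alpha_4, alpha_5). So the algebra is type E_8.

E8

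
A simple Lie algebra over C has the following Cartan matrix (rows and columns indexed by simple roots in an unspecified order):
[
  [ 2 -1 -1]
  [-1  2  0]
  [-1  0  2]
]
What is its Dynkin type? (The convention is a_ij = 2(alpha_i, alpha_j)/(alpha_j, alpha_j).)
A3

The matrix has rank 3 with 2's on the diagonal. Reading the off-diagonal entries as Dynkin edges (a single edge where a_ij = a_ji = -1; a double or triple edge where a_ij * a_ji = 2 or 3), the diagram is a chain of 3 nodes with single edges (A_3). One simple-root ordering that puts it in standard form is (alpha_2, alpha_1, alpha_3). So the algebra is type A_3, i.e. sl(4).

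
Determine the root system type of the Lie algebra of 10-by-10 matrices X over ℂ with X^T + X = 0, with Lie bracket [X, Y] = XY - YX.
D_5

This is so(10) with 10 even, which has dimension 10(10-1)/2 = 45 and rank 10/2 = 5. In the classification of classical Lie algebras, the orthogonal algebra so(2n) in an even number of variables has type D_n; here n = 5, so the Dynkin diagram is a chain of 3 nodes with a fork of two nodes at one end (D_5). Hence the type is D_5.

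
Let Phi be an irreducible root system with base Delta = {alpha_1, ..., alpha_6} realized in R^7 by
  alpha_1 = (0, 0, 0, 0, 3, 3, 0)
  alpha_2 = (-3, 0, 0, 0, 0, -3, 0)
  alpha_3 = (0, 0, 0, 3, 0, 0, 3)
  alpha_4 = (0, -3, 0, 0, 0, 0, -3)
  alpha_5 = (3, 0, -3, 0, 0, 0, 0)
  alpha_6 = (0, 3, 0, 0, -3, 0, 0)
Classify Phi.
A6

Compute the Cartan integers a_ij = 2(alpha_i, alpha_j)/(alpha_j, alpha_j); the resulting 6x6 Cartan matrix is
[[2, -1, 0, 0, 0, -1], [-1, 2, 0, 0, -1, 0], [0, 0, 2, -1, 0, 0], [0, 0, -1, 2, 0, -1], [0, -1, 0, 0, 2, 0], [-1, 0, 0, -1, 0, 2]].
All simple roots have the same length, so the diagram is simply laced. The associated Dynkin diagram is a chain of 6 nodes with single edges (A_6), so the type is A_6 (the algebra sl(7)).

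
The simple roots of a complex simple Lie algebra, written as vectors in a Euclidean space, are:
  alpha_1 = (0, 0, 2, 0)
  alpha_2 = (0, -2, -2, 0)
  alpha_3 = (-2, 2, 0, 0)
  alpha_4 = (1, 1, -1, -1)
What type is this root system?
F4

Compute the Cartan integers a_ij = 2(alpha_i, alpha_j)/(alpha_j, alpha_j); the resulting 4x4 Cartan matrix is
[[2, -1, 0, -1], [-2, 2, -1, 0], [0, -1, 2, 0], [-1, 0, 0, 2]].
The roots have two lengths (squared-length ratio 2:1); the short ones are alpha_{1,4}. The associated Dynkin diagram is a chain of 4 nodes with a double edge between the middle two (F_4), so the type is F_4.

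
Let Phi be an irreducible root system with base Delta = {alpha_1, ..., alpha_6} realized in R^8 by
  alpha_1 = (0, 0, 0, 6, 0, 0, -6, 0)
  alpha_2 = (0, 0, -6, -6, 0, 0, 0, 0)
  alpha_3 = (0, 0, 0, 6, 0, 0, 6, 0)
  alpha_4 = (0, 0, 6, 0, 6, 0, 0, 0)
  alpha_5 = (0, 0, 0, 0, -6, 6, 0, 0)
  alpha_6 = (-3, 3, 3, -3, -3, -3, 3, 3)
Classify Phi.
Compute the Cartan integers a_ij = 2(alpha_i, alpha_j)/(alpha_j, alpha_j); the resulting 6x6 Cartan matrix is
[[2, -1, 0, 0, 0, -1], [-1, 2, -1, -1, 0, 0], [0, -1, 2, 0, 0, 0], [0, -1, 0, 2, -1, 0], [0, 0, 0, -1, 2, 0], [-1, 0, 0, 0, 0, 2]].
All simple roots have the same length, so the diagram is simply laced. The associated Dynkin diagram is a chain of 5 nodes with one extra node attached to the third node from one end (E_6), so the type is E_6.

E_6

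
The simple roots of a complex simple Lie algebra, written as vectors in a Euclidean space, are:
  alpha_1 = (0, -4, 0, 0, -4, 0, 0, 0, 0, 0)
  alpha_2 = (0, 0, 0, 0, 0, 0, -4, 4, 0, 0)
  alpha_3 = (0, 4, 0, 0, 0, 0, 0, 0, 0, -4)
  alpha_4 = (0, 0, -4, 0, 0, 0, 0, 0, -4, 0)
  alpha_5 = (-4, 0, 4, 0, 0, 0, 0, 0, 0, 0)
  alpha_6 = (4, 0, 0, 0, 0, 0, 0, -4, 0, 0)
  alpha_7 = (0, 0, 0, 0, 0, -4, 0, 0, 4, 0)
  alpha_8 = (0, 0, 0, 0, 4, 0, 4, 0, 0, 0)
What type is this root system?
type A_8

Compute the Cartan integers a_ij = 2(alpha_i, alpha_j)/(alpha_j, alpha_j); the resulting 8x8 Cartan matrix is
[[2, 0, -1, 0, 0, 0, 0, -1], [0, 2, 0, 0, 0, -1, 0, -1], [-1, 0, 2, 0, 0, 0, 0, 0], [0, 0, 0, 2, -1, 0, -1, 0], [0, 0, 0, -1, 2, -1, 0, 0], [0, -1, 0, 0, -1, 2, 0, 0], [0, 0, 0, -1, 0, 0, 2, 0], [-1, -1, 0, 0, 0, 0, 0, 2]].
All simple roots have the same length, so the diagram is simply laced. The associated Dynkin diagram is a chain of 8 nodes with single edges (A_8), so the type is A_8 (the algebra sl(9)).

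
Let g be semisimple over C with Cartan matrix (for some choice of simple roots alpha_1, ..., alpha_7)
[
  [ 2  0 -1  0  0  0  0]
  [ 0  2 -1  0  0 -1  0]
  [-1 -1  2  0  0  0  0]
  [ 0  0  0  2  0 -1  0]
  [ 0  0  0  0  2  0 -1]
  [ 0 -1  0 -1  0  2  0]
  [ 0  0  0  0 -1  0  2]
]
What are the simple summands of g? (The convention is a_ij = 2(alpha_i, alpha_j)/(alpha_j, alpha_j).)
type A_2 + type A_5

The diagram associated to this matrix has two connected components: the simple roots {alpha_5, alpha_7} form a chain of 2 nodes with single edges (A_2), and {alpha_1, alpha_2, alpha_3, alpha_4, alpha_6} form a chain of 5 nodes with single edges (A_5). A semisimple Lie algebra decomposes uniquely as the direct sum of simple ideals, one per connected component of its Dynkin diagram, so g ≅ A_2 ⊕ A_5 (dimension 8 + 35 = 43).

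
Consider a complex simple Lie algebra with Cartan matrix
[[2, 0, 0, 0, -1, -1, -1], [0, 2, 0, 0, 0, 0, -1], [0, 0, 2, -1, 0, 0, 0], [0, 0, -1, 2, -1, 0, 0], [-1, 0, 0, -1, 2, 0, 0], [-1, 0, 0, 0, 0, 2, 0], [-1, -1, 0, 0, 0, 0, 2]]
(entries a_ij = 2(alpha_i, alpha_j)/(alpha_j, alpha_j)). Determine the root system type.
E_7

The matrix has rank 7 with 2's on the diagonal. Reading the off-diagonal entries as Dynkin edges (a single edge where a_ij = a_ji = -1; a double or triple edge where a_ij * a_ji = 2 or 3), the diagram is a chain of 6 nodes with one extra node attached to the third node from one end (E_7). One simple-root ordering that puts it in standard form is (alpha_2, alpha_6, alpha_7, alpha_1, alpha_5, alpha_4, alpha_3). So the algebra is type E_7.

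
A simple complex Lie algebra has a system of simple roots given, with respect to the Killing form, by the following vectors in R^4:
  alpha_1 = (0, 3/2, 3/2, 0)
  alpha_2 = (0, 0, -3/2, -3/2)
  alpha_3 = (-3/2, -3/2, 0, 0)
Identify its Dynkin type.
Compute the Cartan integers a_ij = 2(alpha_i, alpha_j)/(alpha_j, alpha_j); the resulting 3x3 Cartan matrix is
[[2, -1, -1], [-1, 2, 0], [-1, 0, 2]].
All simple roots have the same length, so the diagram is simply laced. The associated Dynkin diagram is a chain of 3 nodes with single edges (A_3), so the type is A_3 (the algebra sl(4)).

A_3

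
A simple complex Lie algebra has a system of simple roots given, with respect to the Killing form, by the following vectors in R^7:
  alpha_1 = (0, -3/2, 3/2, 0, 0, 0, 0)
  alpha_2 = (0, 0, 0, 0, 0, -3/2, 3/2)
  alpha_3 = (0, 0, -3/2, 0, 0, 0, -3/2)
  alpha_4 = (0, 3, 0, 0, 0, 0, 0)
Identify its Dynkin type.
Compute the Cartan integers a_ij = 2(alpha_i, alpha_j)/(alpha_j, alpha_j); the resulting 4x4 Cartan matrix is
[[2, 0, -1, -1], [0, 2, -1, 0], [-1, -1, 2, 0], [-2, 0, 0, 2]].
The roots have two lengths (squared-length ratio 2:1); the short ones are alpha_{1,2,3}. The associated Dynkin diagram is a chain of 4 nodes with a double edge at one end; the terminal node there is the unique long simple root (C_4), so the type is C_4 (the algebra sp(8)).

type C_4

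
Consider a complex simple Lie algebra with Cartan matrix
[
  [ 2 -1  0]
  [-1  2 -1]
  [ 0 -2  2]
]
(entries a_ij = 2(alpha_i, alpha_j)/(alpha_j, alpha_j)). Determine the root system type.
C3

The matrix has rank 3 with 2's on the diagonal. Reading the off-diagonal entries as Dynkin edges (a single edge where a_ij = a_ji = -1; a double or triple edge where a_ij * a_ji = 2 or 3), the diagram is a chain of 3 nodes with a double edge at one end; the terminal node there is the unique long simple root (C_3). One simple-root ordering that puts it in standard form is (alpha_1, alpha_2, alpha_3). So the algebra is type C_3, i.e. sp(6).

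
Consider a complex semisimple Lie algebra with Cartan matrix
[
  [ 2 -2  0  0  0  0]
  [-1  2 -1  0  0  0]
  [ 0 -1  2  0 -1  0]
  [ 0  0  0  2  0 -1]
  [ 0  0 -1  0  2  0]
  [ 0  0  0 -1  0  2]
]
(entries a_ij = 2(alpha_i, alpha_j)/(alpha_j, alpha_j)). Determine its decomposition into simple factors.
The diagram associated to this matrix has two connected components: the simple roots {alpha_4, alpha_6} form a chain of 2 nodes with single edges (A_2), and {alpha_1, alpha_2, alpha_3, alpha_5} form a chain of 4 nodes with a double edge at one end; the terminal node there is the unique long simple root (C_4). A semisimple Lie algebra decomposes uniquely as the direct sum of simple ideals, one per connected component of its Dynkin diagram, so g ≅ A_2 ⊕ C_4 (dimension 8 + 36 = 44).

A_2 ⊕ C_4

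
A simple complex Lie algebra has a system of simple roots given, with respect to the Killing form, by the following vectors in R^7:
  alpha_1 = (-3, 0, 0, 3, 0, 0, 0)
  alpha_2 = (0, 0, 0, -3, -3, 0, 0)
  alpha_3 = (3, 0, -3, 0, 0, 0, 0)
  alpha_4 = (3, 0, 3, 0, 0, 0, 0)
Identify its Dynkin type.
Compute the Cartan integers a_ij = 2(alpha_i, alpha_j)/(alpha_j, alpha_j); the resulting 4x4 Cartan matrix is
[[2, -1, -1, -1], [-1, 2, 0, 0], [-1, 0, 2, 0], [-1, 0, 0, 2]].
All simple roots have the same length, so the diagram is simply laced. The associated Dynkin diagram is a chain of 2 nodes with a fork of two nodes at one end (D_4), so the type is D_4 (the algebra so(8)).

D_4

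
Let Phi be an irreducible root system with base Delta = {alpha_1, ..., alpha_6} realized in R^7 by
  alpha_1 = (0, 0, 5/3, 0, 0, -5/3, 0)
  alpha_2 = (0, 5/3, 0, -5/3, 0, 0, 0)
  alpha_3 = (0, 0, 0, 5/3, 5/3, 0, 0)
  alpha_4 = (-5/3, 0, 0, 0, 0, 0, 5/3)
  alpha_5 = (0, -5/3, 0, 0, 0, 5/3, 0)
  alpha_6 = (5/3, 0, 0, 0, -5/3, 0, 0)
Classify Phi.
Compute the Cartan integers a_ij = 2(alpha_i, alpha_j)/(alpha_j, alpha_j); the resulting 6x6 Cartan matrix is
[[2, 0, 0, 0, -1, 0], [0, 2, -1, 0, -1, 0], [0, -1, 2, 0, 0, -1], [0, 0, 0, 2, 0, -1], [-1, -1, 0, 0, 2, 0], [0, 0, -1, -1, 0, 2]].
All simple roots have the same length, so the diagram is simply laced. The associated Dynkin diagram is a chain of 6 nodes with single edges (A_6), so the type is A_6 (the algebra sl(7)).

A_6 (sl(7))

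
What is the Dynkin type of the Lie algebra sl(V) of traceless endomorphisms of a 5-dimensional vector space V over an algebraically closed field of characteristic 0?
A_4 (sl(5))

This is sl(5), which has dimension 5^2 - 1 = 24 and rank 5 - 1 = 4 (a Cartan subalgebra is the diagonal traceless matrices). In the classification of classical Lie algebras, the special linear algebra sl(n+1) has type A_n; here n = 4, so the Dynkin diagram is a chain of 4 nodes with single edges (A_4). Hence the type is A_4.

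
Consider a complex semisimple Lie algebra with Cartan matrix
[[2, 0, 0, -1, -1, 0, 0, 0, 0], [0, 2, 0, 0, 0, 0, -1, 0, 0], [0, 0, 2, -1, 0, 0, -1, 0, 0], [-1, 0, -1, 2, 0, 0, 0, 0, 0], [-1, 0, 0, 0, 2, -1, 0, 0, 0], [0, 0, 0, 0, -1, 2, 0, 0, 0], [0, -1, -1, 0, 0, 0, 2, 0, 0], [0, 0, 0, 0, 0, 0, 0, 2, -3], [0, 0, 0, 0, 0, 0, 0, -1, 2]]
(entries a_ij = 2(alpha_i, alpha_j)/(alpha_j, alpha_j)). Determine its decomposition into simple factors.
The diagram associated to this matrix has two connected components: the simple roots {alpha_1, alpha_2, alpha_3, alpha_4, alpha_5, alpha_6, alpha_7} form a chain of 7 nodes with single edges (A_7), and {alpha_8, alpha_9} form two nodes joined by a triple edge (G_2). A semisimple Lie algebra decomposes uniquely as the direct sum of simple ideals, one per connected component of its Dynkin diagram, so g ≅ A_7 ⊕ G_2 (dimension 63 + 14 = 77).

A_7 (sl(8)) ⊕ G_2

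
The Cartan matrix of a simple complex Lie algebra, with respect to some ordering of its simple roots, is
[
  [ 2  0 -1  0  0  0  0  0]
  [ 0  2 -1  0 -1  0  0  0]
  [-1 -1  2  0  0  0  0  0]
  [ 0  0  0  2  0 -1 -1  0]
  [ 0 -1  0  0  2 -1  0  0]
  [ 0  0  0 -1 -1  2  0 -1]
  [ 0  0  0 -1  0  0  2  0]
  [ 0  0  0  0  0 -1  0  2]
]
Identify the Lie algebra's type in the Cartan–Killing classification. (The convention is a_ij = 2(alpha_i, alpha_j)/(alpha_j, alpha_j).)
The matrix has rank 8 with 2's on the diagonal. Reading the off-diagonal entries as Dynkin edges (a single edge where a_ij = a_ji = -1; a double or triple edge where a_ij * a_ji = 2 or 3), the diagram is a chain of 7 nodes with one extra node attached to the third node from one end (E_8). One simple-root ordering that puts it in standard form is (alpha_7, alpha_8, alpha_4, alpha_6, alpha_5, alpha_2, alpha_3, alpha_1). So the algebra is type E_8.

E_8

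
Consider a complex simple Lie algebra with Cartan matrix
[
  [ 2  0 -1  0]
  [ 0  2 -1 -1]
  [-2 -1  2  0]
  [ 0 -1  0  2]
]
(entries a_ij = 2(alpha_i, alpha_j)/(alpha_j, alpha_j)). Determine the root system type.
The matrix has rank 4 with 2's on the diagonal. Reading the off-diagonal entries as Dynkin edges (a single edge where a_ij = a_ji = -1; a double or triple edge where a_ij * a_ji = 2 or 3), the diagram is a chain of 4 nodes with a double edge at one end; the terminal node there is the unique short simple root (B_4). One simple-root ordering that puts it in standard form is (alpha_4, alpha_2, alpha_3, alpha_1). So the algebra is type B_4, i.e. so(9).

B_4 (so(9))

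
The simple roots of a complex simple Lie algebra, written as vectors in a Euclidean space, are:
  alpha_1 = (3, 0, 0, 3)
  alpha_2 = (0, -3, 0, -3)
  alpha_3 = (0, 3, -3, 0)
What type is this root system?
A3

Compute the Cartan integers a_ij = 2(alpha_i, alpha_j)/(alpha_j, alpha_j); the resulting 3x3 Cartan matrix is
[[2, -1, 0], [-1, 2, -1], [0, -1, 2]].
All simple roots have the same length, so the diagram is simply laced. The associated Dynkin diagram is a chain of 3 nodes with single edges (A_3), so the type is A_3 (the algebra sl(4)).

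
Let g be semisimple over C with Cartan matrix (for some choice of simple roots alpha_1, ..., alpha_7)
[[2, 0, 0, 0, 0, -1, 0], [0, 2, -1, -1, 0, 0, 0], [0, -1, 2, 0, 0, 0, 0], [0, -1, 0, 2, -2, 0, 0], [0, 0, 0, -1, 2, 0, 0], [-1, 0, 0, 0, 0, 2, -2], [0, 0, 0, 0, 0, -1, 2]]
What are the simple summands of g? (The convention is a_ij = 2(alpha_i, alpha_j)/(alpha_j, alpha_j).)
B3 ⊕ B4

The diagram associated to this matrix has two connected components: the simple roots {alpha_1, alpha_6, alpha_7} form a chain of 3 nodes with a double edge at one end; the terminal node there is the unique short simple root (B_3), and {alpha_2, alpha_3, alpha_4, alpha_5} form a chain of 4 nodes with a double edge at one end; the terminal node there is the unique short simple root (B_4). A semisimple Lie algebra decomposes uniquely as the direct sum of simple ideals, one per connected component of its Dynkin diagram, so g ≅ B_3 ⊕ B_4 (dimension 21 + 36 = 57).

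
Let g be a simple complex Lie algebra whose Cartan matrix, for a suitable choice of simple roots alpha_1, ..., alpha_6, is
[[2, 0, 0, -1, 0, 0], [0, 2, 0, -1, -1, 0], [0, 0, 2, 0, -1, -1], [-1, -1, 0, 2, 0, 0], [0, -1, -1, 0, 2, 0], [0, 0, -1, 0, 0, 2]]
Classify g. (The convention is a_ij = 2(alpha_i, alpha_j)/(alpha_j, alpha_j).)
The matrix has rank 6 with 2's on the diagonal. Reading the off-diagonal entries as Dynkin edges (a single edge where a_ij = a_ji = -1; a double or triple edge where a_ij * a_ji = 2 or 3), the diagram is a chain of 6 nodes with single edges (A_6). One simple-root ordering that puts it in standard form is (alpha_6, alpha_3, alpha_5, alpha_2, alpha_4, alpha_1). So the algebra is type A_6, i.e. sl(7).

A_6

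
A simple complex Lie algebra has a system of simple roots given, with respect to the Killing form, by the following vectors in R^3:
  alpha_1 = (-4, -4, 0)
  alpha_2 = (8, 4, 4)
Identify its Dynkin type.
Compute the Cartan integers a_ij = 2(alpha_i, alpha_j)/(alpha_j, alpha_j); the resulting 2x2 Cartan matrix is
[[2, -1], [-3, 2]].
The roots have two lengths (squared-length ratio 3:1); the short ones are alpha_{1}. The associated Dynkin diagram is two nodes joined by a triple edge (G_2), so the type is G_2.

G2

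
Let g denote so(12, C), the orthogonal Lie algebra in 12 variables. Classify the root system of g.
D_6

This is so(12) with 12 even, which has dimension 12(12-1)/2 = 66 and rank 12/2 = 6. In the classification of classical Lie algebras, the orthogonal algebra so(2n) in an even number of variables has type D_n; here n = 6, so the Dynkin diagram is a chain of 4 nodes with a fork of two nodes at one end (D_6). Hence the type is D_6.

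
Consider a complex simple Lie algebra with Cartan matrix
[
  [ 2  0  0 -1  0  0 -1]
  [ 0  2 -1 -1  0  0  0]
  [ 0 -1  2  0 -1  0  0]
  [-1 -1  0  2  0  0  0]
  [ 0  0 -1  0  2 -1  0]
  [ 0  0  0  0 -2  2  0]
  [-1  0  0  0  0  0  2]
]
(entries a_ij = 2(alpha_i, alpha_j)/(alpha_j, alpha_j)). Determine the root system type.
The matrix has rank 7 with 2's on the diagonal. Reading the off-diagonal entries as Dynkin edges (a single edge where a_ij = a_ji = -1; a double or triple edge where a_ij * a_ji = 2 or 3), the diagram is a chain of 7 nodes with a double edge at one end; the terminal node there is the unique long simple root (C_7). One simple-root ordering that puts it in standard form is (alpha_7, alpha_1, alpha_4, alpha_2, alpha_3, alpha_5, alpha_6). So the algebra is type C_7, i.e. sp(14).

C_7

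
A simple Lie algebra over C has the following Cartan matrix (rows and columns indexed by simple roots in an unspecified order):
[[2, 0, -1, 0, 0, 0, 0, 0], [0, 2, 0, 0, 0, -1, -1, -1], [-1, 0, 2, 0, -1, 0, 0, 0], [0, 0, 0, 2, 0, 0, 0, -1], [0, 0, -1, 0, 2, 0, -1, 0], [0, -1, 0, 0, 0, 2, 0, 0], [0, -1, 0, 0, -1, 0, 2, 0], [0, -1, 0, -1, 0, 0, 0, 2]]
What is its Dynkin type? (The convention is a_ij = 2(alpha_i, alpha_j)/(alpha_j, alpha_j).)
E8

The matrix has rank 8 with 2's on the diagonal. Reading the off-diagonal entries as Dynkin edges (a single edge where a_ij = a_ji = -1; a double or triple edge where a_ij * a_ji = 2 or 3), the diagram is a chain of 7 nodes with one extra node attached to the third node from one end (E_8). One simple-root ordering that puts it in standard form is (alpha_4, alpha_6, alpha_8, alpha_2, alpha_7, alpha_5, alpha_3, alpha_1). So the algebra is type E_8.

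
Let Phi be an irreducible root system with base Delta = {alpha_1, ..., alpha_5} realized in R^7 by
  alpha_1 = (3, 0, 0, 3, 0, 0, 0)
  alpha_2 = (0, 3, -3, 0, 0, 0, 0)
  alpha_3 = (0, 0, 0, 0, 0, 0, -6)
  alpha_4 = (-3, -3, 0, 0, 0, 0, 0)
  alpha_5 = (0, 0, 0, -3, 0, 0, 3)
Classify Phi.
Compute the Cartan integers a_ij = 2(alpha_i, alpha_j)/(alpha_j, alpha_j); the resulting 5x5 Cartan matrix is
[[2, 0, 0, -1, -1], [0, 2, 0, -1, 0], [0, 0, 2, 0, -2], [-1, -1, 0, 2, 0], [-1, 0, -1, 0, 2]].
The roots have two lengths (squared-length ratio 2:1); the short ones are alpha_{1,2,4,5}. The associated Dynkin diagram is a chain of 5 nodes with a double edge at one end; the terminal node there is the unique long simple root (C_5), so the type is C_5 (the algebra sp(10)).

C5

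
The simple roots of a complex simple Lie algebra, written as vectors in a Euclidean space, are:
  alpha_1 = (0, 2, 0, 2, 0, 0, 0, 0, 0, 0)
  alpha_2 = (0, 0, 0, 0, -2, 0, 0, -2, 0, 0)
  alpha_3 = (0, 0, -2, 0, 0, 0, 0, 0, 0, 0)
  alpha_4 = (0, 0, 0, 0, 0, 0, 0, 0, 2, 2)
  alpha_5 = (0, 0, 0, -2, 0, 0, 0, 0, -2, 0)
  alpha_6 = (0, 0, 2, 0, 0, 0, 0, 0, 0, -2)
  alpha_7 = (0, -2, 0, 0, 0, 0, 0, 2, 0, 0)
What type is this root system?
Compute the Cartan integers a_ij = 2(alpha_i, alpha_j)/(alpha_j, alpha_j); the resulting 7x7 Cartan matrix is
[[2, 0, 0, 0, -1, 0, -1], [0, 2, 0, 0, 0, 0, -1], [0, 0, 2, 0, 0, -1, 0], [0, 0, 0, 2, -1, -1, 0], [-1, 0, 0, -1, 2, 0, 0], [0, 0, -2, -1, 0, 2, 0], [-1, -1, 0, 0, 0, 0, 2]].
The roots have two lengths (squared-length ratio 2:1); the short ones are alpha_{3}. The associated Dynkin diagram is a chain of 7 nodes with a double edge at one end; the terminal node there is the unique short simple root (B_7), so the type is B_7 (the algebra so(15)).

B_7 (so(15))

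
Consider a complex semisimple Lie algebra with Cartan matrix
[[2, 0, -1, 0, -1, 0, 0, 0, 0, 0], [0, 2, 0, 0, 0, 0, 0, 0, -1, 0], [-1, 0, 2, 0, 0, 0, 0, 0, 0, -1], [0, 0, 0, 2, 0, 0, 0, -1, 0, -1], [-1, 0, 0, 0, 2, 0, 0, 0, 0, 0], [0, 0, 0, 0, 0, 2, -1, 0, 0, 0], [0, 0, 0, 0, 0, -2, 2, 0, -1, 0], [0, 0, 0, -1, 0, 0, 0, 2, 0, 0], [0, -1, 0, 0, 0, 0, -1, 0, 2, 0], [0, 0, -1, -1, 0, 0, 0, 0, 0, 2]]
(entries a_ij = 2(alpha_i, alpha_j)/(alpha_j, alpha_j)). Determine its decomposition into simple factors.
The diagram associated to this matrix has two connected components: the simple roots {alpha_1, alpha_3, alpha_4, alpha_5, alpha_8, alpha_10} form a chain of 6 nodes with single edges (A_6), and {alpha_2, alpha_6, alpha_7, alpha_9} form a chain of 4 nodes with a double edge at one end; the terminal node there is the unique short simple root (B_4). A semisimple Lie algebra decomposes uniquely as the direct sum of simple ideals, one per connected component of its Dynkin diagram, so g ≅ A_6 ⊕ B_4 (dimension 48 + 36 = 84).

A6 ⊕ B4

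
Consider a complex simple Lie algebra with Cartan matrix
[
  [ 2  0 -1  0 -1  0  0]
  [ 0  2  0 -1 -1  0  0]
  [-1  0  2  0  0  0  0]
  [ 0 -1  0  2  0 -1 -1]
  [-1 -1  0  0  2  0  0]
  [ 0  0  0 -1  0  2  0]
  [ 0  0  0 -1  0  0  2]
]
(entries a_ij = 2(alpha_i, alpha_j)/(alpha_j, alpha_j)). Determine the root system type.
The matrix has rank 7 with 2's on the diagonal. Reading the off-diagonal entries as Dynkin edges (a single edge where a_ij = a_ji = -1; a double or triple edge where a_ij * a_ji = 2 or 3), the diagram is a chain of 5 nodes with a fork of two nodes at one end (D_7). One simple-root ordering that puts it in standard form is (alpha_3, alpha_1, alpha_5, alpha_2, alpha_4, alpha_7, alpha_6). So the algebra is type D_7, i.e. so(14).

D_7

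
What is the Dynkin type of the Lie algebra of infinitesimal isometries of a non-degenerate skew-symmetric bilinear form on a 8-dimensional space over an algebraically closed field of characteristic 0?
C_4 (sp(8))

This is sp(8), which has dimension 8(8+1)/2 = 36 and rank 8/2 = 4. In the classification of classical Lie algebras, the symplectic algebra sp(2n) has type C_n; here n = 4, so the Dynkin diagram is a chain of 4 nodes with a double edge at one end; the terminal node there is the unique long simple root (C_4). Hence the type is C_4.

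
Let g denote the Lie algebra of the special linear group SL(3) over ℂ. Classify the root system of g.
This is sl(3), which has dimension 3^2 - 1 = 8 and rank 3 - 1 = 2 (a Cartan subalgebra is the diagonal traceless matrices). In the classification of classical Lie algebras, the special linear algebra sl(n+1) has type A_n; here n = 2, so the Dynkin diagram is a chain of 2 nodes with single edges (A_2). Hence the type is A_2.

A_2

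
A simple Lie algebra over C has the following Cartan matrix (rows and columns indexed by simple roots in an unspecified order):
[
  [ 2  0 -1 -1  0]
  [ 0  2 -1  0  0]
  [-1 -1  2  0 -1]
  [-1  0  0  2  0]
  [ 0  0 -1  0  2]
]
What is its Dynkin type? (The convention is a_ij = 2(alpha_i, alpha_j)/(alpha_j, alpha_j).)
D5

The matrix has rank 5 with 2's on the diagonal. Reading the off-diagonal entries as Dynkin edges (a single edge where a_ij = a_ji = -1; a double or triple edge where a_ij * a_ji = 2 or 3), the diagram is a chain of 3 nodes with a fork of two nodes at one end (D_5). One simple-root ordering that puts it in standard form is (alpha_4, alpha_1, alpha_3, alpha_2, alpha_5). So the algebra is type D_5, i.e. so(10).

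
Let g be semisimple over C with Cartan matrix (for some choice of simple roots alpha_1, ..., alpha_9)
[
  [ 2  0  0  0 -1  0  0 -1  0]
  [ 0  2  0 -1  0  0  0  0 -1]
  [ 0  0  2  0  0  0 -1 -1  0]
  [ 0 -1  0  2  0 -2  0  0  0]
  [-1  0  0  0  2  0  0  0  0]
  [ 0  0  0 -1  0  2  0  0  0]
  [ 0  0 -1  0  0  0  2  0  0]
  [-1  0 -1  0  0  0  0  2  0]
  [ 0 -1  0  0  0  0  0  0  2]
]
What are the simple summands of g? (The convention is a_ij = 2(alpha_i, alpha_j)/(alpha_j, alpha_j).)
A5 ⊕ B4

The diagram associated to this matrix has two connected components: the simple roots {alpha_1, alpha_3, alpha_5, alpha_7, alpha_8} form a chain of 5 nodes with single edges (A_5), and {alpha_2, alpha_4, alpha_6, alpha_9} form a chain of 4 nodes with a double edge at one end; the terminal node there is the unique short simple root (B_4). A semisimple Lie algebra decomposes uniquely as the direct sum of simple ideals, one per connected component of its Dynkin diagram, so g ≅ A_5 ⊕ B_4 (dimension 35 + 36 = 71).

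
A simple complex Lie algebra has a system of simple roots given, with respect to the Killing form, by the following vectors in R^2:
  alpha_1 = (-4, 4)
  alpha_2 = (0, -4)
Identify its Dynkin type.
B_2

Compute the Cartan integers a_ij = 2(alpha_i, alpha_j)/(alpha_j, alpha_j); the resulting 2x2 Cartan matrix is
[[2, -2], [-1, 2]].
The roots have two lengths (squared-length ratio 2:1); the short ones are alpha_{2}. The associated Dynkin diagram is a chain of 2 nodes with a double edge at one end; the terminal node there is the unique short simple root (B_2), so the type is B_2 (the algebra so(5)).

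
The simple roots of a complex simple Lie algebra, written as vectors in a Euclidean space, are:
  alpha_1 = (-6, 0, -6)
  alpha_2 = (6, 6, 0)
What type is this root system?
Compute the Cartan integers a_ij = 2(alpha_i, alpha_j)/(alpha_j, alpha_j); the resulting 2x2 Cartan matrix is
[[2, -1], [-1, 2]].
All simple roots have the same length, so the diagram is simply laced. The associated Dynkin diagram is a chain of 2 nodes with single edges (A_2), so the type is A_2 (the algebra sl(3)).

A_2 (sl(3))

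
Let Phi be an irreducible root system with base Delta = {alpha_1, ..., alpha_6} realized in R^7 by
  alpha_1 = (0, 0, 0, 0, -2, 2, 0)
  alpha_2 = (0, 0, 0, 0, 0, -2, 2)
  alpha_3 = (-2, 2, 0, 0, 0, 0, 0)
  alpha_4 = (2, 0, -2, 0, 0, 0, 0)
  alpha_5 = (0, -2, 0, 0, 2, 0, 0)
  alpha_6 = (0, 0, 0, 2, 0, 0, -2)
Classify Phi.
A_6 (sl(7))

Compute the Cartan integers a_ij = 2(alpha_i, alpha_j)/(alpha_j, alpha_j); the resulting 6x6 Cartan matrix is
[[2, -1, 0, 0, -1, 0], [-1, 2, 0, 0, 0, -1], [0, 0, 2, -1, -1, 0], [0, 0, -1, 2, 0, 0], [-1, 0, -1, 0, 2, 0], [0, -1, 0, 0, 0, 2]].
All simple roots have the same length, so the diagram is simply laced. The associated Dynkin diagram is a chain of 6 nodes with single edges (A_6), so the type is A_6 (the algebra sl(7)).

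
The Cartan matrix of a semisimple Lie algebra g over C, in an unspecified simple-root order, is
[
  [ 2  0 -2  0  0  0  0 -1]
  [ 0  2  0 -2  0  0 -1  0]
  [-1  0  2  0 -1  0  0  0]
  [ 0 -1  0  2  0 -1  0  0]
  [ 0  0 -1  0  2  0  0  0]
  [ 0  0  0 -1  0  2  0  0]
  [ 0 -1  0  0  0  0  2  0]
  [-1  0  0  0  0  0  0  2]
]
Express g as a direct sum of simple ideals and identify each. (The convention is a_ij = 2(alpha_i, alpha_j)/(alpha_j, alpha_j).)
F4 + F4

The diagram associated to this matrix has two connected components: the simple roots {alpha_1, alpha_3, alpha_5, alpha_8} form a chain of 4 nodes with a double edge between the middle two (F_4), and {alpha_2, alpha_4, alpha_6, alpha_7} form a chain of 4 nodes with a double edge between the middle two (F_4). A semisimple Lie algebra decomposes uniquely as the direct sum of simple ideals, one per connected component of its Dynkin diagram, so g ≅ F_4 ⊕ F_4 (dimension 52 + 52 = 104).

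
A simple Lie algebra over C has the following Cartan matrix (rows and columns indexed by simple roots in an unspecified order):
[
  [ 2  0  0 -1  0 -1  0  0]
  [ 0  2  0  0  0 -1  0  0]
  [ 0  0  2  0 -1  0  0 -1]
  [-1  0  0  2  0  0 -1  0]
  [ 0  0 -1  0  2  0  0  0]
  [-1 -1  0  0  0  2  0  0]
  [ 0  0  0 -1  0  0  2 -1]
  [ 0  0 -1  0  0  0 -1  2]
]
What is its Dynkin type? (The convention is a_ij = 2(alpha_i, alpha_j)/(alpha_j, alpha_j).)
The matrix has rank 8 with 2's on the diagonal. Reading the off-diagonal entries as Dynkin edges (a single edge where a_ij = a_ji = -1; a double or triple edge where a_ij * a_ji = 2 or 3), the diagram is a chain of 8 nodes with single edges (A_8). One simple-root ordering that puts it in standard form is (alpha_2, alpha_6, alpha_1, alpha_4, alpha_7, alpha_8, alpha_3, alpha_5). So the algebra is type A_8, i.e. sl(9).

type A_8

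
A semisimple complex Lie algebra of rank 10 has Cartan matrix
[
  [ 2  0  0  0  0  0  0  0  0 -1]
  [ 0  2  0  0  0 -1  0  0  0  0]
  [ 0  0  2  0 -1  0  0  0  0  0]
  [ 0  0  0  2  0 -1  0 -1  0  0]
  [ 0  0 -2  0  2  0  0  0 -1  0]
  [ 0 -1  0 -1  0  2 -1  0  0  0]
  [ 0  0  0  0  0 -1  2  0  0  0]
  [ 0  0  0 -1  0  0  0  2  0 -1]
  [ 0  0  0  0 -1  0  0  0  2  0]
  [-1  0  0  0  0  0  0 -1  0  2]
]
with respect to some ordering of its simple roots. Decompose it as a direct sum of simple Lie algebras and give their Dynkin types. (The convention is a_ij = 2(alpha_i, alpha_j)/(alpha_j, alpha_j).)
B_3 + D_7

The diagram associated to this matrix has two connected components: the simple roots {alpha_3, alpha_5, alpha_9} form a chain of 3 nodes with a double edge at one end; the terminal node there is the unique short simple root (B_3), and {alpha_1, alpha_2, alpha_4, alpha_6, alpha_7, alpha_8, alpha_10} form a chain of 5 nodes with a fork of two nodes at one end (D_7). A semisimple Lie algebra decomposes uniquely as the direct sum of simple ideals, one per connected component of its Dynkin diagram, so g ≅ B_3 ⊕ D_7 (dimension 21 + 91 = 112).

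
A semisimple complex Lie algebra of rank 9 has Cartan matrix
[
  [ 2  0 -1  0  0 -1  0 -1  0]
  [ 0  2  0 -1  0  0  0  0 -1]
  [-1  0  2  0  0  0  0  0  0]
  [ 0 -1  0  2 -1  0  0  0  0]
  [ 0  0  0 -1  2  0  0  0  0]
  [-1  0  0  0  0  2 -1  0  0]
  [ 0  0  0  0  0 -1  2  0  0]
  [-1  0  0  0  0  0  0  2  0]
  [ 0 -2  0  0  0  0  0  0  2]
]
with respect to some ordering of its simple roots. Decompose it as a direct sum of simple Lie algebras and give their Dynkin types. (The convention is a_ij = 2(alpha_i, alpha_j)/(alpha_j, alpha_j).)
type C_4 ⊕ type D_5

The diagram associated to this matrix has two connected components: the simple roots {alpha_2, alpha_4, alpha_5, alpha_9} form a chain of 4 nodes with a double edge at one end; the terminal node there is the unique long simple root (C_4), and {alpha_1, alpha_3, alpha_6, alpha_7, alpha_8} form a chain of 3 nodes with a fork of two nodes at one end (D_5). A semisimple Lie algebra decomposes uniquely as the direct sum of simple ideals, one per connected component of its Dynkin diagram, so g ≅ C_4 ⊕ D_5 (dimension 36 + 45 = 81).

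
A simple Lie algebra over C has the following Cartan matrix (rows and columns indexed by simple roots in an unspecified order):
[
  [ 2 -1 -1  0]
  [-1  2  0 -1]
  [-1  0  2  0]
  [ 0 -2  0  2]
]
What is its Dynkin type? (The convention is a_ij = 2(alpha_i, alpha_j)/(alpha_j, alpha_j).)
The matrix has rank 4 with 2's on the diagonal. Reading the off-diagonal entries as Dynkin edges (a single edge where a_ij = a_ji = -1; a double or triple edge where a_ij * a_ji = 2 or 3), the diagram is a chain of 4 nodes with a double edge at one end; the terminal node there is the unique long simple root (C_4). One simple-root ordering that puts it in standard form is (alpha_3, alpha_1, alpha_2, alpha_4). So the algebra is type C_4, i.e. sp(8).

type C_4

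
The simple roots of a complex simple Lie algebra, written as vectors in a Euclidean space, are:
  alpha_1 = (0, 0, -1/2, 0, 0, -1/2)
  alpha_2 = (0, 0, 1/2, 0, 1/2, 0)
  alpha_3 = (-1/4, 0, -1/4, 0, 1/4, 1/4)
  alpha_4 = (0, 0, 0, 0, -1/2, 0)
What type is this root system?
Compute the Cartan integers a_ij = 2(alpha_i, alpha_j)/(alpha_j, alpha_j); the resulting 4x4 Cartan matrix is
[[2, -1, 0, 0], [-1, 2, 0, -2], [0, 0, 2, -1], [0, -1, -1, 2]].
The roots have two lengths (squared-length ratio 2:1); the short ones are alpha_{3,4}. The associated Dynkin diagram is a chain of 4 nodes with a double edge between the middle two (F_4), so the type is F_4.

F_4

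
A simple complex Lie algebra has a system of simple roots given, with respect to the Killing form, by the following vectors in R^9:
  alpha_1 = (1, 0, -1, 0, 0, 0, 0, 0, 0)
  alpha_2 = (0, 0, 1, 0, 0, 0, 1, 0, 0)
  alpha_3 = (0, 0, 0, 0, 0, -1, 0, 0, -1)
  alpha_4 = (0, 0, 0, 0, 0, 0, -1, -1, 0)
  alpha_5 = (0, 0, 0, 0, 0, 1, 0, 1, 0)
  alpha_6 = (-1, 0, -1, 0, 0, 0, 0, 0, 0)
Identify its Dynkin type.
D_6 (so(12))

Compute the Cartan integers a_ij = 2(alpha_i, alpha_j)/(alpha_j, alpha_j); the resulting 6x6 Cartan matrix is
[[2, -1, 0, 0, 0, 0], [-1, 2, 0, -1, 0, -1], [0, 0, 2, 0, -1, 0], [0, -1, 0, 2, -1, 0], [0, 0, -1, -1, 2, 0], [0, -1, 0, 0, 0, 2]].
All simple roots have the same length, so the diagram is simply laced. The associated Dynkin diagram is a chain of 4 nodes with a fork of two nodes at one end (D_6), so the type is D_6 (the algebra so(12)).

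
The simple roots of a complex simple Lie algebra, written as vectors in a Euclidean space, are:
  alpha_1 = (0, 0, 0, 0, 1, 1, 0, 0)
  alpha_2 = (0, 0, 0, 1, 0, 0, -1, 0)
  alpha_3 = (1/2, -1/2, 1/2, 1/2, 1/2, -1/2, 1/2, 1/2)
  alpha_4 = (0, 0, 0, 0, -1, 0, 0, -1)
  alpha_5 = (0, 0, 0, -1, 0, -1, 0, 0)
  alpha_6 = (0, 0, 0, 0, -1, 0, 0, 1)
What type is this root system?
Compute the Cartan integers a_ij = 2(alpha_i, alpha_j)/(alpha_j, alpha_j); the resulting 6x6 Cartan matrix is
[[2, 0, 0, -1, -1, -1], [0, 2, 0, 0, -1, 0], [0, 0, 2, -1, 0, 0], [-1, 0, -1, 2, 0, 0], [-1, -1, 0, 0, 2, 0], [-1, 0, 0, 0, 0, 2]].
All simple roots have the same length, so the diagram is simply laced. The associated Dynkin diagram is a chain of 5 nodes with one extra node attached to the third node from one end (E_6), so the type is E_6.

E_6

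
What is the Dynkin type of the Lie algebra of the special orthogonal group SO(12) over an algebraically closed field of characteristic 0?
This is so(12) with 12 even, which has dimension 12(12-1)/2 = 66 and rank 12/2 = 6. In the classification of classical Lie algebras, the orthogonal algebra so(2n) in an even number of variables has type D_n; here n = 6, so the Dynkin diagram is a chain of 4 nodes with a fork of two nodes at one end (D_6). Hence the type is D_6.

type D_6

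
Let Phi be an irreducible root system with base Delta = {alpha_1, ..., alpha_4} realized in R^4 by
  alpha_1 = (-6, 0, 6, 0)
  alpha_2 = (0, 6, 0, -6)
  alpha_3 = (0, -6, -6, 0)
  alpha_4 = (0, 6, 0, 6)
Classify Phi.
D_4 (so(8))

Compute the Cartan integers a_ij = 2(alpha_i, alpha_j)/(alpha_j, alpha_j); the resulting 4x4 Cartan matrix is
[[2, 0, -1, 0], [0, 2, -1, 0], [-1, -1, 2, -1], [0, 0, -1, 2]].
All simple roots have the same length, so the diagram is simply laced. The associated Dynkin diagram is a chain of 2 nodes with a fork of two nodes at one end (D_4), so the type is D_4 (the algebra so(8)).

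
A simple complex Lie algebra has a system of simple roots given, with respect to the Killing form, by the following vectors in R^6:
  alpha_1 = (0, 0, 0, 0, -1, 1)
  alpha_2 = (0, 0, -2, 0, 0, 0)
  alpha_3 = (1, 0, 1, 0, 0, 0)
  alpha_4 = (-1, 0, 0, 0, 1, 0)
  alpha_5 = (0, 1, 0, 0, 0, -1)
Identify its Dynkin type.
type C_5

Compute the Cartan integers a_ij = 2(alpha_i, alpha_j)/(alpha_j, alpha_j); the resulting 5x5 Cartan matrix is
[[2, 0, 0, -1, -1], [0, 2, -2, 0, 0], [0, -1, 2, -1, 0], [-1, 0, -1, 2, 0], [-1, 0, 0, 0, 2]].
The roots have two lengths (squared-length ratio 2:1); the short ones are alpha_{1,3,4,5}. The associated Dynkin diagram is a chain of 5 nodes with a double edge at one end; the terminal node there is the unique long simple root (C_5), so the type is C_5 (the algebra sp(10)).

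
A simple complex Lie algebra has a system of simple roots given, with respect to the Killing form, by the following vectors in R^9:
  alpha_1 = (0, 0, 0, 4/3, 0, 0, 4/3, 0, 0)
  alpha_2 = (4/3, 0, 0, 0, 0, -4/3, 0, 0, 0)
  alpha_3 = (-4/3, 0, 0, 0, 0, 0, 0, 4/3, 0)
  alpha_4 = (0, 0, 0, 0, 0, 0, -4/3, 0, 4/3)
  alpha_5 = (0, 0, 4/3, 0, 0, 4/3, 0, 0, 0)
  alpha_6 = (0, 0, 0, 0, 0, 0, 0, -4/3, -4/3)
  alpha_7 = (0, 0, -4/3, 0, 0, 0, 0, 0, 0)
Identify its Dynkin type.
Compute the Cartan integers a_ij = 2(alpha_i, alpha_j)/(alpha_j, alpha_j); the resulting 7x7 Cartan matrix is
[[2, 0, 0, -1, 0, 0, 0], [0, 2, -1, 0, -1, 0, 0], [0, -1, 2, 0, 0, -1, 0], [-1, 0, 0, 2, 0, -1, 0], [0, -1, 0, 0, 2, 0, -2], [0, 0, -1, -1, 0, 2, 0], [0, 0, 0, 0, -1, 0, 2]].
The roots have two lengths (squared-length ratio 2:1); the short ones are alpha_{7}. The associated Dynkin diagram is a chain of 7 nodes with a double edge at one end; the terminal node there is the unique short simple root (B_7), so the type is B_7 (the algebra so(15)).

B7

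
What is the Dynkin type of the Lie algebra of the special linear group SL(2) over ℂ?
A_1 (sl(2))

This is sl(2), which has dimension 2^2 - 1 = 3 and rank 2 - 1 = 1 (a Cartan subalgebra is the diagonal traceless matrices). In the classification of classical Lie algebras, the special linear algebra sl(n+1) has type A_n; here n = 1, so the Dynkin diagram is a chain of 1 nodes with single edges (A_1). Hence the type is A_1.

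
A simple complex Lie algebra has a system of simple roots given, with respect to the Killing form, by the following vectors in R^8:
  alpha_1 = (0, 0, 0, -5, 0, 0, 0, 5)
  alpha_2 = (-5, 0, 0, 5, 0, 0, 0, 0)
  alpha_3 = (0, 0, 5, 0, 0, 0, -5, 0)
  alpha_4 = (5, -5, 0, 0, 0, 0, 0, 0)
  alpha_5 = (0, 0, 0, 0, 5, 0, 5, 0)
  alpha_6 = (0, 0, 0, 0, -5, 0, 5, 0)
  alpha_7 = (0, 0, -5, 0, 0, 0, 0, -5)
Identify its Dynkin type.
D_7 (so(14))

Compute the Cartan integers a_ij = 2(alpha_i, alpha_j)/(alpha_j, alpha_j); the resulting 7x7 Cartan matrix is
[[2, -1, 0, 0, 0, 0, -1], [-1, 2, 0, -1, 0, 0, 0], [0, 0, 2, 0, -1, -1, -1], [0, -1, 0, 2, 0, 0, 0], [0, 0, -1, 0, 2, 0, 0], [0, 0, -1, 0, 0, 2, 0], [-1, 0, -1, 0, 0, 0, 2]].
All simple roots have the same length, so the diagram is simply laced. The associated Dynkin diagram is a chain of 5 nodes with a fork of two nodes at one end (D_7), so the type is D_7 (the algebra so(14)).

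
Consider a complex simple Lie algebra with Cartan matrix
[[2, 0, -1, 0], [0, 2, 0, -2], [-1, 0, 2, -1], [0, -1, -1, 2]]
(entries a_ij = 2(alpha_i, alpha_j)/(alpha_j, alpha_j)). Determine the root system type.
The matrix has rank 4 with 2's on the diagonal. Reading the off-diagonal entries as Dynkin edges (a single edge where a_ij = a_ji = -1; a double or triple edge where a_ij * a_ji = 2 or 3), the diagram is a chain of 4 nodes with a double edge at one end; the terminal node there is the unique long simple root (C_4). One simple-root ordering that puts it in standard form is (alpha_1, alpha_3, alpha_4, alpha_2). So the algebra is type C_4, i.e. sp(8).

C_4 (sp(8))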